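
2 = 2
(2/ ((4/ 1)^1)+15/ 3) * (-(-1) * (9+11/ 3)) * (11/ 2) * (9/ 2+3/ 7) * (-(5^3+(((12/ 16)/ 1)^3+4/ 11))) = -425674271/ 1792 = -237541.45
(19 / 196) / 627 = 1 / 6468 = 0.00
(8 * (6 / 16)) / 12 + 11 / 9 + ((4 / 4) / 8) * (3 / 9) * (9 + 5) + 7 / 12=95 / 36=2.64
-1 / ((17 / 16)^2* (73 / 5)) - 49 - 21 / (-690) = -237909911 / 4852310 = -49.03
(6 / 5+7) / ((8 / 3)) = 123 / 40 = 3.08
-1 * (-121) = 121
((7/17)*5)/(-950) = -7/3230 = -0.00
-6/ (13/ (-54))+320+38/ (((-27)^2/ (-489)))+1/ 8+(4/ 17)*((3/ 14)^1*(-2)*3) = 319.26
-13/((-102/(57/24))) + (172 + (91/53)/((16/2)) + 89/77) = 173.67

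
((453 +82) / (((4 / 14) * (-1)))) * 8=-14980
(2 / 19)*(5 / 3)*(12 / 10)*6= 24 / 19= 1.26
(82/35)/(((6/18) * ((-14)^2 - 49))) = 82/1715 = 0.05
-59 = -59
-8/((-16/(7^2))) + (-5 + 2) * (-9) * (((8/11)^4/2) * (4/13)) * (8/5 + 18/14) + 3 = 411070193/13323310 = 30.85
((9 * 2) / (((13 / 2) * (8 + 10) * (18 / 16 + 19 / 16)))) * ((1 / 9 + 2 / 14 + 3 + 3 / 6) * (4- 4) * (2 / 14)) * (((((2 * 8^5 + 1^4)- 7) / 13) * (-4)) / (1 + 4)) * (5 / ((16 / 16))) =0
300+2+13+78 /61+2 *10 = 20513 /61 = 336.28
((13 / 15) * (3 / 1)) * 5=13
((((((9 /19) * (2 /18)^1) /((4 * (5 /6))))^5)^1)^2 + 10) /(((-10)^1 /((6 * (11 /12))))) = -6744172883581100000649539 /1226213251560200000000000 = -5.50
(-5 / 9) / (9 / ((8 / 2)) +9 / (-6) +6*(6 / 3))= -0.04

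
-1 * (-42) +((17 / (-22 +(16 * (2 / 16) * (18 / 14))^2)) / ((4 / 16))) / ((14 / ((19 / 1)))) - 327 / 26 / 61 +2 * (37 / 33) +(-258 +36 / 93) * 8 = -95179533211 / 47051862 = -2022.86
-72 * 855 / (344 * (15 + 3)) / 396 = -95 / 3784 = -0.03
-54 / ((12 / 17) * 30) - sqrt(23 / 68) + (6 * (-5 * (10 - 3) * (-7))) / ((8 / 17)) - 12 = 15546 / 5 - sqrt(391) / 34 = 3108.62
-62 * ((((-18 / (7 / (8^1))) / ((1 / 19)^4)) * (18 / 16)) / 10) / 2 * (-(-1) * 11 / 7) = 3599596341 / 245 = 14692229.96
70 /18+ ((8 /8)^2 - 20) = -136 /9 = -15.11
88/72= 11/9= 1.22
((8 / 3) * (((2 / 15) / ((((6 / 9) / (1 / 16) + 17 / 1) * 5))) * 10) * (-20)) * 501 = -21376 / 83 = -257.54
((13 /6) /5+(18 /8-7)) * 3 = -12.95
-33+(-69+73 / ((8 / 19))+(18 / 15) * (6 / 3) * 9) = 3719 / 40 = 92.98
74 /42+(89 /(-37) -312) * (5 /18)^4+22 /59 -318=-509694241453 /1604138256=-317.74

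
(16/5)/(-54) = -8/135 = -0.06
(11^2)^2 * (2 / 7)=29282 / 7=4183.14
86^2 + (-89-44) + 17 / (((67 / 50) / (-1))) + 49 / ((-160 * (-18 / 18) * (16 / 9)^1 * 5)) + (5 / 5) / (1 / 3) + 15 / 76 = 7253.55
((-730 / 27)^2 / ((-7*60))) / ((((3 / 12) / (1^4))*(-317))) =106580 / 4852953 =0.02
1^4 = 1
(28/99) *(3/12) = 7/99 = 0.07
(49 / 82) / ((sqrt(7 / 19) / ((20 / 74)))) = 35*sqrt(133) / 1517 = 0.27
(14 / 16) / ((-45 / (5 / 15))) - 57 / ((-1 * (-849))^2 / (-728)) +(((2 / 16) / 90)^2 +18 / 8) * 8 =93681023509 / 5189767200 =18.05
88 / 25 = 3.52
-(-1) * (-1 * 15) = -15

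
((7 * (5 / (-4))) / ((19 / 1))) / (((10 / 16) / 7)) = -98 / 19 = -5.16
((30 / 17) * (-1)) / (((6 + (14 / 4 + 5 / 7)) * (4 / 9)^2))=-8505 / 9724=-0.87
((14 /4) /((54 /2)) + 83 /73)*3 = 4993 /1314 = 3.80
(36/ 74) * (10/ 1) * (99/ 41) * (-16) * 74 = -570240/ 41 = -13908.29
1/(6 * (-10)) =-1/60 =-0.02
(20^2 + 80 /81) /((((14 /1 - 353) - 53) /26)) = -15080 /567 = -26.60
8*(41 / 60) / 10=41 / 75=0.55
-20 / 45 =-4 / 9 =-0.44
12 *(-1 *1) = -12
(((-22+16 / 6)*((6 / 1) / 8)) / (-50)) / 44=0.01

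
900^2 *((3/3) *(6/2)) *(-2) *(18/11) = -87480000/11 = -7952727.27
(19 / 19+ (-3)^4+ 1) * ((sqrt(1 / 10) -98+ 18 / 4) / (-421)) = 15521 / 842 -83 * sqrt(10) / 4210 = 18.37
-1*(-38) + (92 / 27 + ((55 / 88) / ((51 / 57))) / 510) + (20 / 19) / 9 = 98503697 / 2372112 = 41.53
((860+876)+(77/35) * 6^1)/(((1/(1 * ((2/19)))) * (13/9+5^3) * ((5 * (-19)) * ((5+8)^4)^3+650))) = -26238/39880303057685785825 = -0.00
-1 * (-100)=100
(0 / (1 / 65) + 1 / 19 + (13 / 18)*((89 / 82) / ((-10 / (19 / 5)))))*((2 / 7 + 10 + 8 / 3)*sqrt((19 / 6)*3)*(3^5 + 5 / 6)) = -64304999*sqrt(38) / 166050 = -2387.25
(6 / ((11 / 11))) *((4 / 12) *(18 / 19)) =36 / 19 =1.89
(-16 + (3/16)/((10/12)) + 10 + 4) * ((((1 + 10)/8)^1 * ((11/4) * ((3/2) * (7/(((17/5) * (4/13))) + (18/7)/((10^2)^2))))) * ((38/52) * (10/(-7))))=1949641290861/27722240000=70.33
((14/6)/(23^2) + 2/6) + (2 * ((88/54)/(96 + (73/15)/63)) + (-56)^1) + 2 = -7727225506/144088491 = -53.63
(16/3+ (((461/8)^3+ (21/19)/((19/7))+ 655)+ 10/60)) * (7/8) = 248430798987/1478656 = 168011.22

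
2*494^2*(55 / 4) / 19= 353210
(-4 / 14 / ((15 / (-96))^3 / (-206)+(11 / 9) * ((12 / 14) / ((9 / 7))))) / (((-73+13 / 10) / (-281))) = -341425520640 / 248453802023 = -1.37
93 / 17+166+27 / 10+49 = 37939 / 170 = 223.17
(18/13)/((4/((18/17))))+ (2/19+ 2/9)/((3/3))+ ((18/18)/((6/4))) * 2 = 76615/37791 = 2.03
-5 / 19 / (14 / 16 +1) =-8 / 57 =-0.14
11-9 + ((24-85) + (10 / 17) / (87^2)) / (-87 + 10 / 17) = 30086765 / 11118861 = 2.71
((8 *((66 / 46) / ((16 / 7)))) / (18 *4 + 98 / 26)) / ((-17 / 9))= -27027 / 770270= -0.04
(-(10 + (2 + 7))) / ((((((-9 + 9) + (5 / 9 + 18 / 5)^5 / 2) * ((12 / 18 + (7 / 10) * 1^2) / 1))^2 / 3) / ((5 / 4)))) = -8733986316958007812500 / 87898968535261658914572169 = -0.00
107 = 107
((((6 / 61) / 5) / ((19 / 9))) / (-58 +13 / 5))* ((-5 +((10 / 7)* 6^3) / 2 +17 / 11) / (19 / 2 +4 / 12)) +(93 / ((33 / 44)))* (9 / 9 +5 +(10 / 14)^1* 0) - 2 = 1082202012022 / 1458498349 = 742.00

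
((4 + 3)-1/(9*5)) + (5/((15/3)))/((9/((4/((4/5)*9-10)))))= 716/105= 6.82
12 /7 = 1.71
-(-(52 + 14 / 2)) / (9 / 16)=944 / 9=104.89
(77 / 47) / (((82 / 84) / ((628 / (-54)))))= -19.52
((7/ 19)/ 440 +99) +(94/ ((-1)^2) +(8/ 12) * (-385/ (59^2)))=16843207541/ 87303480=192.93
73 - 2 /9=655 /9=72.78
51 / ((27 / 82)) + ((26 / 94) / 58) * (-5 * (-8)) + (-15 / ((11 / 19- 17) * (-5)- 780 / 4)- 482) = -573244403 / 1754181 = -326.79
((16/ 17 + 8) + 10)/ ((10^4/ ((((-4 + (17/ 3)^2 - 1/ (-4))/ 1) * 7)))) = 1150667/ 3060000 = 0.38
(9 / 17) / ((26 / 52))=18 / 17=1.06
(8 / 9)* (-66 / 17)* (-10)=1760 / 51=34.51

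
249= 249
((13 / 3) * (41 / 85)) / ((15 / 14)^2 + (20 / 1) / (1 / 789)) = 104468 / 788741775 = 0.00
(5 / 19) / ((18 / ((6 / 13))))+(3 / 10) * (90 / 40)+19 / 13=63527 / 29640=2.14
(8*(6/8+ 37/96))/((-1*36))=-109/432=-0.25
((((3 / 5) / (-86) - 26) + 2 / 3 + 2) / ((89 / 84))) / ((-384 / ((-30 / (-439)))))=210763 / 53761696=0.00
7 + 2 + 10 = 19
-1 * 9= -9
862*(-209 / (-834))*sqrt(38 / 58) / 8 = 90079*sqrt(551) / 96744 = 21.86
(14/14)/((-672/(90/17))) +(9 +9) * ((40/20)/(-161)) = -10137/43792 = -0.23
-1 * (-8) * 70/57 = 560/57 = 9.82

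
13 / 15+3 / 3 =28 / 15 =1.87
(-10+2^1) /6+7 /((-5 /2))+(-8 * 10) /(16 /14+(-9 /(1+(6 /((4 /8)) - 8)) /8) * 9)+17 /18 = 1945111 /22230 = 87.50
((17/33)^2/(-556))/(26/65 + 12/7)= -10115/44805816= -0.00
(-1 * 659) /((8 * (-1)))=659 /8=82.38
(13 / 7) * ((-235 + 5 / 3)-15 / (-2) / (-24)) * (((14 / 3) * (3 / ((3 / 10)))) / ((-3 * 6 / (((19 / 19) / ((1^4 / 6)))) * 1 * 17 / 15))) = 3644875 / 612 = 5955.68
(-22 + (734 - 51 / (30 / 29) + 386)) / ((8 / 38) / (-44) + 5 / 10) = 2191783 / 1035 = 2117.66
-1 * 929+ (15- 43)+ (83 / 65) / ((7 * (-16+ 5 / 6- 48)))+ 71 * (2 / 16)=-1307999309 / 1379560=-948.13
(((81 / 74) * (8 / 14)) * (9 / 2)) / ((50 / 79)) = 57591 / 12950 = 4.45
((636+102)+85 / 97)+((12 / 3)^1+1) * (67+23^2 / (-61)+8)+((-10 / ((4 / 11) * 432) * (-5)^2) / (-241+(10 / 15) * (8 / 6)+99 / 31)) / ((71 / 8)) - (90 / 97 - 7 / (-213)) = 4752091157943 / 4443051632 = 1069.56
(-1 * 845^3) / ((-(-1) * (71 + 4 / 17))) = -10256969125 / 1211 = -8469834.12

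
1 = 1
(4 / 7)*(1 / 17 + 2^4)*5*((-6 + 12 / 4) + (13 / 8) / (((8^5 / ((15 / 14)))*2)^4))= -3316482563170730311111263705 / 24094104091411288585928704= -137.65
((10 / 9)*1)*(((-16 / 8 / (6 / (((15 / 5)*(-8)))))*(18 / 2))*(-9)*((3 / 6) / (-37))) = 360 / 37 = 9.73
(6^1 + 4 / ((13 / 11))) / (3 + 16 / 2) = 122 / 143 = 0.85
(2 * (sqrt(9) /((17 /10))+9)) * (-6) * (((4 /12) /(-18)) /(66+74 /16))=976 /28815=0.03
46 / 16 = 23 / 8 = 2.88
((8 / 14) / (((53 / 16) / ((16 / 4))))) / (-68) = -64 / 6307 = -0.01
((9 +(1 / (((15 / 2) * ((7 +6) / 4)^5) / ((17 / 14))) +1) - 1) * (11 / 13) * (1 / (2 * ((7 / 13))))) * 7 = 3859782223 / 77971530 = 49.50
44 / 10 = 22 / 5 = 4.40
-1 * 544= -544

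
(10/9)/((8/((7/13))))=35/468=0.07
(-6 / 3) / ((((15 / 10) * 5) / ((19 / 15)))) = -76 / 225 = -0.34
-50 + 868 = 818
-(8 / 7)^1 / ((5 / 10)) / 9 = -0.25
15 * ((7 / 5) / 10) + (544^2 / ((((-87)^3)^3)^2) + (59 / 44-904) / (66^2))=16432902025459919824257417846971757939127 / 8681896209101642145283784861504480263920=1.89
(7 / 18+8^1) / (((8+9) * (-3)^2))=151 / 2754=0.05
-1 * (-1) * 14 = 14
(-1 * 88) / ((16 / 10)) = -55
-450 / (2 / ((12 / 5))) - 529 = -1069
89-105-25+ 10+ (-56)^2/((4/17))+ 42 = 13339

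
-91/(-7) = 13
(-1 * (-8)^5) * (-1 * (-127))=4161536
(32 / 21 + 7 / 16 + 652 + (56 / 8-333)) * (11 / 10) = 242429 / 672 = 360.76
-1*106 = -106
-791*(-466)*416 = 153340096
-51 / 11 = -4.64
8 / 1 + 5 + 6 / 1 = 19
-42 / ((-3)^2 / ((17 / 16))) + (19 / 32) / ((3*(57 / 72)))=-113 / 24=-4.71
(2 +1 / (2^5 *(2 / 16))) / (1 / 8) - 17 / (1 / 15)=-237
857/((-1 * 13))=-65.92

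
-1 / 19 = -0.05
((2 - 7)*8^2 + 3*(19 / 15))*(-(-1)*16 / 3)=-8432 / 5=-1686.40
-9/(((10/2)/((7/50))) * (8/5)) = -63/400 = -0.16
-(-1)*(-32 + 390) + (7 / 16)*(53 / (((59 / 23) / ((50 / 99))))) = 16941949 / 46728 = 362.57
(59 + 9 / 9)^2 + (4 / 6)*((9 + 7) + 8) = 3616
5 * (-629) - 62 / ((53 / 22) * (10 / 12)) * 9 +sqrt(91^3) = -907081 / 265 +91 * sqrt(91) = -2554.86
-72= -72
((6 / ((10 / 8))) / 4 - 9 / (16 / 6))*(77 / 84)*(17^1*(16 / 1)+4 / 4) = -87087 / 160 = -544.29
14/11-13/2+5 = -5/22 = -0.23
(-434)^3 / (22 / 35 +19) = -2861127640 / 687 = -4164669.05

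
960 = 960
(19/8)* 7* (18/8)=1197/32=37.41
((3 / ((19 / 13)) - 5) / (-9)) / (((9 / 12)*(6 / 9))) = 112 / 171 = 0.65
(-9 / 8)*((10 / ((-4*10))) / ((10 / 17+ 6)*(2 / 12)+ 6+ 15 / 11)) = 5049 / 151904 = 0.03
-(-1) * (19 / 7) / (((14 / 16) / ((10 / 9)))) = 1520 / 441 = 3.45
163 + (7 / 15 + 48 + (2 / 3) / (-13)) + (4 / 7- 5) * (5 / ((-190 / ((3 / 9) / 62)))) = 21932297 / 103740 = 211.42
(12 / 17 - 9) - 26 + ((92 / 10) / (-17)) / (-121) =-34.29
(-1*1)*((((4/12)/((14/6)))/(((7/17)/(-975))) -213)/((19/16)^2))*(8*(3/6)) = 1563.70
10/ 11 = 0.91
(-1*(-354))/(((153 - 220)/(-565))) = 2985.22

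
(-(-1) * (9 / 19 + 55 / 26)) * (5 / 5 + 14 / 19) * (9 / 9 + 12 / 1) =42207 / 722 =58.46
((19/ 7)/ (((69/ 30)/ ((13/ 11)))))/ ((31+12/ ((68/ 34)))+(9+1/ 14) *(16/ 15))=2850/ 95381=0.03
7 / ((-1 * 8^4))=-7 / 4096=-0.00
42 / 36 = 7 / 6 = 1.17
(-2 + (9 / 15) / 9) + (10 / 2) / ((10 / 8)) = 31 / 15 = 2.07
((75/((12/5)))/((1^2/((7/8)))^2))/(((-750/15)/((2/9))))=-0.11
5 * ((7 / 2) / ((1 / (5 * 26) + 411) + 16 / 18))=20475 / 481919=0.04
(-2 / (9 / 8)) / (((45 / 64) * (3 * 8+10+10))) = -256 / 4455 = -0.06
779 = 779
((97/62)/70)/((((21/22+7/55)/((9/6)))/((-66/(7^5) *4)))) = -211266/434007161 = -0.00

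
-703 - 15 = -718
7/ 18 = 0.39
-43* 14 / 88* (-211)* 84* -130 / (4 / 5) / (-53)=433462575 / 1166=371751.78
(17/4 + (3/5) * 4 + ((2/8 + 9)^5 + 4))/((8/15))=1040322939/8192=126992.55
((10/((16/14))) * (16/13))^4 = 384160000/28561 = 13450.51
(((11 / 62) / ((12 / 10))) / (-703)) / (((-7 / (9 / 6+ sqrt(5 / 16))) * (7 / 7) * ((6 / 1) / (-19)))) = -55 / 385392 - 55 * sqrt(5) / 2312352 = -0.00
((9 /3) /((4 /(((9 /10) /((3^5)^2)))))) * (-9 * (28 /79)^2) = -98 /7582815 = -0.00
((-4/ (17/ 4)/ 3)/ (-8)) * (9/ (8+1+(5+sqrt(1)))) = 2/ 85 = 0.02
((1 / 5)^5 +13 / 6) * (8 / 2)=81262 / 9375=8.67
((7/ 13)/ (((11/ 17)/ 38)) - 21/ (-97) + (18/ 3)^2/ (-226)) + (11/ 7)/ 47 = 16353836340/ 515682167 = 31.71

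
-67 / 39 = -1.72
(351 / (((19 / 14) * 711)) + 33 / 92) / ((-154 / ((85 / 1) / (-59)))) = 8480025 / 1254703912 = 0.01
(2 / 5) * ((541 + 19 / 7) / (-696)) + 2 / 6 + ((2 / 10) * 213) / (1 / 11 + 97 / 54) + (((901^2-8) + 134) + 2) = 5543104216973 / 6826890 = 811951.59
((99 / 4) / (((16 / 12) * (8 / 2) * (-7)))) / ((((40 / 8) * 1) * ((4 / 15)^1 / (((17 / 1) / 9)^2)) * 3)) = -3179 / 5376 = -0.59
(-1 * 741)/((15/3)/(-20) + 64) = -988/85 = -11.62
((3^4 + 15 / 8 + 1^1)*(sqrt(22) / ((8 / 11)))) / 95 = 7381*sqrt(22) / 6080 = 5.69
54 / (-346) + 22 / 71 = 1889 / 12283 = 0.15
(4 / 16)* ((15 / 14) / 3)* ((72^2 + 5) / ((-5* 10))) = -5189 / 560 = -9.27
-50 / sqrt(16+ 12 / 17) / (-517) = 25 * sqrt(1207) / 36707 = 0.02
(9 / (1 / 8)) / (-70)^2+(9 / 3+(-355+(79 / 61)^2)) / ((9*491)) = -144541577 / 2238088475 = -0.06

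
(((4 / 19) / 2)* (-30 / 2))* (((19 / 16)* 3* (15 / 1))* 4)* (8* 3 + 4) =-9450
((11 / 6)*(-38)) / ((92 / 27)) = -1881 / 92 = -20.45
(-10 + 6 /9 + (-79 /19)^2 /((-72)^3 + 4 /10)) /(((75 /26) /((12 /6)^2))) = -980929420588 /75792590775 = -12.94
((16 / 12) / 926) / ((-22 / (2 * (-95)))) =0.01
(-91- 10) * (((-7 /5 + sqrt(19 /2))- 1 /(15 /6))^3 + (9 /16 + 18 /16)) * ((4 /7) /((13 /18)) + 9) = 9979011999 /182000- 86481351 * sqrt(38) /9100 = -3753.43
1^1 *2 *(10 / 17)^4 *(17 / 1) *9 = 180000 / 4913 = 36.64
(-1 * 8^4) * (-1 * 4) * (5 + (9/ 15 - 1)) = 376832/ 5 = 75366.40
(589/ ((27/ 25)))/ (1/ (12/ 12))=545.37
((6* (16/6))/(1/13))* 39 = 8112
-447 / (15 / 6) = -894 / 5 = -178.80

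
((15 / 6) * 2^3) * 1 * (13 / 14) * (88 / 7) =11440 / 49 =233.47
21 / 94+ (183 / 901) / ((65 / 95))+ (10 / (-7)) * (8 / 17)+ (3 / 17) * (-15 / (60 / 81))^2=4452389299 / 61657232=72.21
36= 36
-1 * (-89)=89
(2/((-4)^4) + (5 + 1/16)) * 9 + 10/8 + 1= 47.88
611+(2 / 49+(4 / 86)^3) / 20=23803680433 / 38958430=611.00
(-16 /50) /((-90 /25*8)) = 1 /90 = 0.01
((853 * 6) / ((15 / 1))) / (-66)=-853 / 165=-5.17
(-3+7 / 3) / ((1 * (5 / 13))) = -26 / 15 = -1.73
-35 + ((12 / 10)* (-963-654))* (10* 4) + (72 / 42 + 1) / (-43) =-23372970 / 301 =-77651.06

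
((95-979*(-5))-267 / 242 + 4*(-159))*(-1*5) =-5267005 / 242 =-21764.48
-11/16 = -0.69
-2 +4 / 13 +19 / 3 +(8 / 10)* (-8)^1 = -1.76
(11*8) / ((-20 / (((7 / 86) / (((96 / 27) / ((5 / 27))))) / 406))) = -11 / 239424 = -0.00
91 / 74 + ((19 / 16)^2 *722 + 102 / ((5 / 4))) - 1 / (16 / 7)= 26060433 / 23680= 1100.53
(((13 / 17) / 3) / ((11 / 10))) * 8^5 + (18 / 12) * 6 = 4264889 / 561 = 7602.30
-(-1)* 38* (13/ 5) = 98.80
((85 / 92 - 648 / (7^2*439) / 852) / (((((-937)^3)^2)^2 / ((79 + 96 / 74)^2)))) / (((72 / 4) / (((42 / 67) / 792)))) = 1145846804946197 / 2003588425328804665228747470866441119135766214223968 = 0.00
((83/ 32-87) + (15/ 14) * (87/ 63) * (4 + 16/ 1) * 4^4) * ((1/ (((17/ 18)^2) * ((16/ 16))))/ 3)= 2799.44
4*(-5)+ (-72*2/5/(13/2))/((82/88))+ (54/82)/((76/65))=-4899797/202540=-24.19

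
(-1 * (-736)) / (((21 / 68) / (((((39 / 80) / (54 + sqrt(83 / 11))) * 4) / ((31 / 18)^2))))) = 104696064 / 3598945 -176256 * sqrt(913) / 3598945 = 27.61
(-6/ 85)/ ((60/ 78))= -39/ 425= -0.09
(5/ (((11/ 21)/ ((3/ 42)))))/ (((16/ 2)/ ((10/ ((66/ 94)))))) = 1175/ 968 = 1.21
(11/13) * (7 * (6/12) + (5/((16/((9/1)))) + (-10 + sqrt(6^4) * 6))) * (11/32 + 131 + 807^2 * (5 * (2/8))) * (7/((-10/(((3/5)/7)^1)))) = -2920697726463/332800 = -8776135.00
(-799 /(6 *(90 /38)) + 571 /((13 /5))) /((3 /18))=573497 /585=980.34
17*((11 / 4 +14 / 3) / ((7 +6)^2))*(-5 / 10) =-1513 / 4056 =-0.37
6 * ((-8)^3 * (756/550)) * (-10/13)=2322432/715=3248.16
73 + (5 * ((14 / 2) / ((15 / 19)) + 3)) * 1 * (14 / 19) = 6653 / 57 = 116.72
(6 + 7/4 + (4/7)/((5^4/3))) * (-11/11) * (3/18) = -135673/105000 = -1.29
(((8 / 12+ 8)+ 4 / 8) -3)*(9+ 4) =481 / 6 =80.17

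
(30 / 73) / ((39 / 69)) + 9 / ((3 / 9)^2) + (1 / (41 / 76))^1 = 3252043 / 38909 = 83.58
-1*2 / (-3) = 2 / 3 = 0.67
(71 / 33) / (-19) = -71 / 627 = -0.11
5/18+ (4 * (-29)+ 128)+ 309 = 5783/18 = 321.28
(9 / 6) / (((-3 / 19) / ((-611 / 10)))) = 11609 / 20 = 580.45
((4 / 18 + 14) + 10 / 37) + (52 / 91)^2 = 241802 / 16317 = 14.82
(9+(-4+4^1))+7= 16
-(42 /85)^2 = -1764 /7225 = -0.24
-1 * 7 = -7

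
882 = 882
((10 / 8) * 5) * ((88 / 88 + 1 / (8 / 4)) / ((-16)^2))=75 / 2048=0.04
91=91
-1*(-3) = 3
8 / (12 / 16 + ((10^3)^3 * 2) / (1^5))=32 / 8000000003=0.00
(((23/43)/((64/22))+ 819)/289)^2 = 1270573076809/158136656896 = 8.03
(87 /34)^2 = 7569 /1156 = 6.55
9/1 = 9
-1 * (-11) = 11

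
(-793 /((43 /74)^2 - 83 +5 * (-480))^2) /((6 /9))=-35669032152 /184825629213481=-0.00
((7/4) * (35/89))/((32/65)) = 15925/11392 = 1.40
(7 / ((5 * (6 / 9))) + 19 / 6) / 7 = 79 / 105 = 0.75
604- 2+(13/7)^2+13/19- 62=506588/931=544.13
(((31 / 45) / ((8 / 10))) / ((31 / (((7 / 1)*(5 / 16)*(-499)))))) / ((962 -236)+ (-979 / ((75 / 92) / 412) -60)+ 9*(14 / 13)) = 5676125 / 92495118336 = 0.00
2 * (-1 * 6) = -12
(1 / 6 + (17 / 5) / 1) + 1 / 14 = 382 / 105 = 3.64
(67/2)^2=4489/4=1122.25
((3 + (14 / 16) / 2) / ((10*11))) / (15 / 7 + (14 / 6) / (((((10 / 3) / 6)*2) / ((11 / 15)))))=0.01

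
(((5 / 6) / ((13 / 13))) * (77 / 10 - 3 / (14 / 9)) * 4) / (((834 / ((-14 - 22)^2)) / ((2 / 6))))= 9696 / 973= 9.97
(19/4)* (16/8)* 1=19/2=9.50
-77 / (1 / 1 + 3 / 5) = -385 / 8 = -48.12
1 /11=0.09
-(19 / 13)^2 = -361 / 169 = -2.14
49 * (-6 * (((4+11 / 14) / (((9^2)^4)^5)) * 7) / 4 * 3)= -0.00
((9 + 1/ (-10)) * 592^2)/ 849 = 3673.89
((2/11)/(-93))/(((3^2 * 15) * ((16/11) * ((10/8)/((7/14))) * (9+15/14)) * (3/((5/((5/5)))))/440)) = -308/1062153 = -0.00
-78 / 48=-13 / 8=-1.62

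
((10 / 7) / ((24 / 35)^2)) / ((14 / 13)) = 2.82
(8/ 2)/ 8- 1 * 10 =-19/ 2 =-9.50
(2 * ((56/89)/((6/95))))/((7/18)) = 4560/89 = 51.24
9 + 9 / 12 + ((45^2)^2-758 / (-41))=672507131 / 164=4100653.24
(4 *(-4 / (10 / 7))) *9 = -504 / 5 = -100.80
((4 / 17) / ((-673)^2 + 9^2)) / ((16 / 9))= 9 / 30804680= 0.00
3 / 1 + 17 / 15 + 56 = 902 / 15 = 60.13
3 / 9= 1 / 3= 0.33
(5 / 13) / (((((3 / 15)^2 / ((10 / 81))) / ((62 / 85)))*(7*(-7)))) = -15500 / 877149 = -0.02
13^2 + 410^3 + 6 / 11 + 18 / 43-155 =32599640078 / 473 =68921014.96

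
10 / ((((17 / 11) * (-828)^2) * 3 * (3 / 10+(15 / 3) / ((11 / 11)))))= 0.00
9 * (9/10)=81/10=8.10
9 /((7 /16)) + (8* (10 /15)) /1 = 544 /21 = 25.90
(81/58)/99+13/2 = 2078/319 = 6.51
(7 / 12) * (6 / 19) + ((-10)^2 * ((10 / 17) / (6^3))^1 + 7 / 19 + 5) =101599 / 17442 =5.82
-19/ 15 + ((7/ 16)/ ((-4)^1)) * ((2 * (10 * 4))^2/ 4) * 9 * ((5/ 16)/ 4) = -119341/ 960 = -124.31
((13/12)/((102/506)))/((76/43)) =141427/46512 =3.04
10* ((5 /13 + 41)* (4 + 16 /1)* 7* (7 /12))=1318100 /39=33797.44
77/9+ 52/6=155/9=17.22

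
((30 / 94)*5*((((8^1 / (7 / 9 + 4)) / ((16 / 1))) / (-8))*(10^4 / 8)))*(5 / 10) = -421875 / 32336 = -13.05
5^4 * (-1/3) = -208.33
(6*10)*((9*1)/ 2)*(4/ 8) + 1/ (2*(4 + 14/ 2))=2971/ 22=135.05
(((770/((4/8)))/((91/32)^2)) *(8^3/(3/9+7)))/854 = 7864320/505141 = 15.57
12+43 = 55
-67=-67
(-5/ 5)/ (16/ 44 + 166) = -11/ 1830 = -0.01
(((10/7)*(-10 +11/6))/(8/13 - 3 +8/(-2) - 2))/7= 0.20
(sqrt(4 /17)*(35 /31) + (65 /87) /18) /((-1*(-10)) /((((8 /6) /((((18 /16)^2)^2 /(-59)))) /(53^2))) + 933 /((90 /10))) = -101498880*sqrt(17) /357847859819 - 15708160 /177226359417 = -0.00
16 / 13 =1.23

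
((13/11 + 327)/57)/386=95/6369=0.01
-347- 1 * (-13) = -334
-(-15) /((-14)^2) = 0.08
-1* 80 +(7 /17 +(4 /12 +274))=9932 /51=194.75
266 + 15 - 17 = 264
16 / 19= 0.84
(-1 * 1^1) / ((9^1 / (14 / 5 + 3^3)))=-149 / 45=-3.31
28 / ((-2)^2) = 7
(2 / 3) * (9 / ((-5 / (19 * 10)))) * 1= -228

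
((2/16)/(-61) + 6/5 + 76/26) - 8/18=1049591/285480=3.68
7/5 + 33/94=823/470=1.75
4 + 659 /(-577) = 2.86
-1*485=-485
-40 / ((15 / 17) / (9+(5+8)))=-2992 / 3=-997.33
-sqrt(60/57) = -2 * sqrt(95)/19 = -1.03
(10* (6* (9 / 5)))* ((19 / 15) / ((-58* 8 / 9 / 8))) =-21.23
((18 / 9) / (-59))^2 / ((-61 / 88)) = -352 / 212341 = -0.00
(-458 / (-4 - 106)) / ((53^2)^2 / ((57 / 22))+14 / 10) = 0.00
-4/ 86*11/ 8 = -11/ 172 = -0.06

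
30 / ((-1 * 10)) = -3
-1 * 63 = -63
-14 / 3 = -4.67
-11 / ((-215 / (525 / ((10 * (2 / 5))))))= 1155 / 172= 6.72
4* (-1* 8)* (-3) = 96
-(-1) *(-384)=-384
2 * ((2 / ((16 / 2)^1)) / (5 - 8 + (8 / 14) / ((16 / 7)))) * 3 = -6 / 11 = -0.55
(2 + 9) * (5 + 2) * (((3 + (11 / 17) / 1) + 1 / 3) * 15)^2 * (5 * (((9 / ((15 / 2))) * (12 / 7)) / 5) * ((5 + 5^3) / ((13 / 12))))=19582516800 / 289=67759573.70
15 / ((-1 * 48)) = -5 / 16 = -0.31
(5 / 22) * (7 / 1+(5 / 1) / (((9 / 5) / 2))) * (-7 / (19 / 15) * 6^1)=-94.62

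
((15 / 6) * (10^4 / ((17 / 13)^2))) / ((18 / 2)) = 4225000 / 2601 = 1624.38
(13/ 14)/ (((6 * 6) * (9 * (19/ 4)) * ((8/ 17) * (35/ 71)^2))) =1114061/ 211150800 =0.01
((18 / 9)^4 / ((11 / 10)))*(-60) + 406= -5134 / 11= -466.73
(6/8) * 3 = 9/4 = 2.25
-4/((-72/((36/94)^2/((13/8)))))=144/28717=0.01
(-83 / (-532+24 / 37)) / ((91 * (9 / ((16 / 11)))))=12284 / 44279235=0.00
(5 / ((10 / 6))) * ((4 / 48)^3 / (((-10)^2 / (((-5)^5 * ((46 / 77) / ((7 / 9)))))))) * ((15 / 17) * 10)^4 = -90966796875 / 360142552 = -252.59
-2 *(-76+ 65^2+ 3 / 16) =-66387 / 8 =-8298.38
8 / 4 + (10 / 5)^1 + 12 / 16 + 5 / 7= 5.46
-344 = -344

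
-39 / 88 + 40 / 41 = 1921 / 3608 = 0.53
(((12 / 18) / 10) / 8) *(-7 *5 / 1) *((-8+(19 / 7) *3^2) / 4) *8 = -115 / 12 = -9.58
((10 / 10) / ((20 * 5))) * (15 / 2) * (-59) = -177 / 40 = -4.42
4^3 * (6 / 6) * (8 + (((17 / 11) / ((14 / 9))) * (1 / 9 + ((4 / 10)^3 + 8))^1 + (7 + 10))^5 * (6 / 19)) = 317401749536729397021473815988 / 1569485442596435546875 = 202233000.02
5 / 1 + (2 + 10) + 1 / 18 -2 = 271 / 18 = 15.06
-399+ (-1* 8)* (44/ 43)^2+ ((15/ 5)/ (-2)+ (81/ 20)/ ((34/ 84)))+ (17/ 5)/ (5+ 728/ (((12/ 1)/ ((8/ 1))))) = -18442632553/ 46237943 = -398.86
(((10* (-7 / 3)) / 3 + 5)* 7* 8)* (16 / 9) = -22400 / 81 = -276.54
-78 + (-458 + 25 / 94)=-50359 / 94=-535.73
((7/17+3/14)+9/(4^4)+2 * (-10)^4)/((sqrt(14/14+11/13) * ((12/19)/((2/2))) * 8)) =11576702717 * sqrt(78)/35094528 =2913.35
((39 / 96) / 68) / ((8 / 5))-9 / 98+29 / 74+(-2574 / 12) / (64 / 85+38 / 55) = -210559745551 / 1420231680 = -148.26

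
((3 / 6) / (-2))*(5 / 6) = -5 / 24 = -0.21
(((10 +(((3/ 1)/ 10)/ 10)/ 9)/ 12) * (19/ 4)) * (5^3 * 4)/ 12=285095/ 1728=164.99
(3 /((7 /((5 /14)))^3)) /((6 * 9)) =125 /16941456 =0.00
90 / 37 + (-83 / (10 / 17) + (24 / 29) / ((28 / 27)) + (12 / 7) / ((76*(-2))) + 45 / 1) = -9467806 / 101935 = -92.88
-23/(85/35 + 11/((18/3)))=-966/179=-5.40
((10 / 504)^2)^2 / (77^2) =625 / 23910222276864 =0.00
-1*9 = -9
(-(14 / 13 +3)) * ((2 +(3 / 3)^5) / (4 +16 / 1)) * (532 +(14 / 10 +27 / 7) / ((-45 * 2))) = -325.30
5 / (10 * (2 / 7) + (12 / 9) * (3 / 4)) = 35 / 27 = 1.30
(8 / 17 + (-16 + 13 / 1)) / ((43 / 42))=-42 / 17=-2.47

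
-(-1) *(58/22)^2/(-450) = -841/54450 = -0.02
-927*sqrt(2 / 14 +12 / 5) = -927*sqrt(3115) / 35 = -1478.23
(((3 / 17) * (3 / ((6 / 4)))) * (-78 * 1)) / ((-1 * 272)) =117 / 1156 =0.10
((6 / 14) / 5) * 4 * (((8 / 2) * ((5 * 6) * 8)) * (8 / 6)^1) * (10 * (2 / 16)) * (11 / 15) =2816 / 7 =402.29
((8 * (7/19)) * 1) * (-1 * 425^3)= -4298875000/19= -226256578.95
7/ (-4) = -1.75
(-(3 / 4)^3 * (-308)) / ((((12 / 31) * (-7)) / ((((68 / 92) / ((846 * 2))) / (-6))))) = 5797 / 1660416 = 0.00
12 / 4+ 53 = 56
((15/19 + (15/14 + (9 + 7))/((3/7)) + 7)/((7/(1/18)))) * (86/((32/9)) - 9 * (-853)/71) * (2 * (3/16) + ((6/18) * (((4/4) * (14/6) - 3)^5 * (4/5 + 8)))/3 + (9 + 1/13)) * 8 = 16865640133081/4521666240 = 3729.96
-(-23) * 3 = 69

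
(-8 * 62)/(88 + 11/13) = -6448/1155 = -5.58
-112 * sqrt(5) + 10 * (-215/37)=-112 * sqrt(5) - 2150/37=-308.55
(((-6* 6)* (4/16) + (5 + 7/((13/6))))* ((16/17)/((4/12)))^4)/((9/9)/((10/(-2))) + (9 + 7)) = -265420800/85776067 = -3.09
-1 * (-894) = 894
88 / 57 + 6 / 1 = 430 / 57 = 7.54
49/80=0.61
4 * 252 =1008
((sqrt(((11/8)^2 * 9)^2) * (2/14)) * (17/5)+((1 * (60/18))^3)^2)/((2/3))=2253495977/1088640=2070.01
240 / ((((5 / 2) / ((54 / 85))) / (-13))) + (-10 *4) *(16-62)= 1047.15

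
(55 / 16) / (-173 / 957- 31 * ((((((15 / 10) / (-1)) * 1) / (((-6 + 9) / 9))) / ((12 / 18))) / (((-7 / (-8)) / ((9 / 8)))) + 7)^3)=14443044 / 615263849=0.02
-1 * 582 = -582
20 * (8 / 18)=80 / 9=8.89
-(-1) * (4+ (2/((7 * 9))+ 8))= 758/63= 12.03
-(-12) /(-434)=-6 /217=-0.03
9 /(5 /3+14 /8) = 108 /41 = 2.63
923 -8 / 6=2765 / 3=921.67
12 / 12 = 1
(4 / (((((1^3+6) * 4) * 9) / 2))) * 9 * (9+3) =24 / 7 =3.43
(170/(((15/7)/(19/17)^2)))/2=2527/51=49.55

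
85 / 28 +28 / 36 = 961 / 252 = 3.81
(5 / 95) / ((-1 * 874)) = -1 / 16606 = -0.00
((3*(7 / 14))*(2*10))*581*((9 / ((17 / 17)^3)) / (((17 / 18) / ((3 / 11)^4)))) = 228716460 / 248897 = 918.92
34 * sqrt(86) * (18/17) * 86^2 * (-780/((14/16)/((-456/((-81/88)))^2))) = -11009630635294720 * sqrt(86)/189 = -540206953905001.22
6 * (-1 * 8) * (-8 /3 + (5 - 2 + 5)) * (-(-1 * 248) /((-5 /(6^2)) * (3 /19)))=2895052.80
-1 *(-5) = 5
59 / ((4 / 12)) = 177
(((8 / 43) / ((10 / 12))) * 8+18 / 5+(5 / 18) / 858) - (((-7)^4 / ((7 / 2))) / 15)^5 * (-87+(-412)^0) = 321353855117436094931 / 18677587500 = 17205319215.74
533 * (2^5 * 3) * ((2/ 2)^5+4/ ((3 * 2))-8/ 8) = 34112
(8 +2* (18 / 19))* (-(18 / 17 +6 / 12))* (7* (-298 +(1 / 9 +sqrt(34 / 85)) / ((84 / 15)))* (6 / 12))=16080.22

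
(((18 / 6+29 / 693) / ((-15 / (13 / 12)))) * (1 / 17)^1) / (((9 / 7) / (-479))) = 193037 / 40095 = 4.81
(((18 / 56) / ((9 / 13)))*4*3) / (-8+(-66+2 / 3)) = -117 / 1540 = -0.08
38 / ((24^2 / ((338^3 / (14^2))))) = 12997.36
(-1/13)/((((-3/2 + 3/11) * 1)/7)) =154/351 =0.44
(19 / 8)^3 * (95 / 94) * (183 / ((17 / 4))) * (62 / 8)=3696555165 / 818176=4518.04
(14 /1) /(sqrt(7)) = 2 * sqrt(7) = 5.29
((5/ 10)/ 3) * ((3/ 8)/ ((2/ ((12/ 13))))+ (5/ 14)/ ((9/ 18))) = 323/ 2184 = 0.15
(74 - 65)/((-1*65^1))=-9/65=-0.14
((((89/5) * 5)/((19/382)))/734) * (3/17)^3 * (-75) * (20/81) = -8499500/34258349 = -0.25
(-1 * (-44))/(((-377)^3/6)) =-264/53582633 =-0.00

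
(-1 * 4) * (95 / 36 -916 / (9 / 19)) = 69521 / 9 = 7724.56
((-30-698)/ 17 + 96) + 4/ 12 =2729/ 51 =53.51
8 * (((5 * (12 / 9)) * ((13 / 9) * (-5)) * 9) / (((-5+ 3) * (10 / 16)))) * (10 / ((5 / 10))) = 166400 / 3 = 55466.67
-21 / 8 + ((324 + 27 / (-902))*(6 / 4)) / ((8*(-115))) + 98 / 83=-271717169 / 137753440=-1.97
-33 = -33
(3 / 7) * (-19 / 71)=-57 / 497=-0.11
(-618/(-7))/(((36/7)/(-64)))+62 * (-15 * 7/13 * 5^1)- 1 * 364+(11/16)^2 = -39596945/9984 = -3966.04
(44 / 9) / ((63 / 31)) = 1364 / 567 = 2.41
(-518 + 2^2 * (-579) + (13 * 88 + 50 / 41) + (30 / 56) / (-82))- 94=-4093279 / 2296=-1782.79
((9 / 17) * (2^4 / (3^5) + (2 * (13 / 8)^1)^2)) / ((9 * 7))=41323 / 462672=0.09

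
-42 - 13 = -55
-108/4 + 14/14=-26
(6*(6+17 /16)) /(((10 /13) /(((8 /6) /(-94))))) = -1469 /1880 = -0.78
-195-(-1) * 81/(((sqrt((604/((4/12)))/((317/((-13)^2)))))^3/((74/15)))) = -195 + 35187 * sqrt(143601)/1001875940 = -194.99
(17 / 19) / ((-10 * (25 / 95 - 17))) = 0.01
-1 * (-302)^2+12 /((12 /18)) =-91186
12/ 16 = 0.75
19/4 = 4.75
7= 7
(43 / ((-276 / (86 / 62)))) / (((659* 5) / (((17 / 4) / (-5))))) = 31433 / 563840400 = 0.00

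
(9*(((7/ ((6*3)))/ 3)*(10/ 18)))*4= 70/ 27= 2.59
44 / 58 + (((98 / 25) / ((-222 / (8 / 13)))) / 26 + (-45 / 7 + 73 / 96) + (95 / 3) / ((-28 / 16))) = -70084428241 / 3046461600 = -23.01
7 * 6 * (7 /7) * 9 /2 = 189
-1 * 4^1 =-4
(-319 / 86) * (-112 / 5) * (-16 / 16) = -17864 / 215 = -83.09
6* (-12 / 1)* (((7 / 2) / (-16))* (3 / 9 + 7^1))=231 / 2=115.50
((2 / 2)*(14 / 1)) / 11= 14 / 11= 1.27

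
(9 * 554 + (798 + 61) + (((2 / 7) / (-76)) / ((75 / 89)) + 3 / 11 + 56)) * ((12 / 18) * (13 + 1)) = 2590066642 / 47025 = 55078.50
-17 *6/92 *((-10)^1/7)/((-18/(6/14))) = -85/2254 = -0.04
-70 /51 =-1.37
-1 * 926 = -926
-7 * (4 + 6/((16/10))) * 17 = -3689/4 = -922.25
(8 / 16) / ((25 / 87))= 1.74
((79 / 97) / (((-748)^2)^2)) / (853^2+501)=79 / 22109306559572446720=0.00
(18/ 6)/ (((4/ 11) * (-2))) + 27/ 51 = -489/ 136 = -3.60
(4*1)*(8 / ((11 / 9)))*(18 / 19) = 5184 / 209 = 24.80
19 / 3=6.33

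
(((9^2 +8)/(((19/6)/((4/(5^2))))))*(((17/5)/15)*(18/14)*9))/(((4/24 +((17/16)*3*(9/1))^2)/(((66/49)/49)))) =49695731712/126170663714375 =0.00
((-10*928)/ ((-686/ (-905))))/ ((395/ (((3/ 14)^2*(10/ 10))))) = -1889640/ 1327753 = -1.42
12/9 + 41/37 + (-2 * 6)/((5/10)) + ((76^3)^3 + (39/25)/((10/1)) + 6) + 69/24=9389561466970176145441/111000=84590643846578163.47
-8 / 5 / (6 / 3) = -4 / 5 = -0.80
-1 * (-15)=15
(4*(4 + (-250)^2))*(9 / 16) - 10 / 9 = 1265696 / 9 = 140632.89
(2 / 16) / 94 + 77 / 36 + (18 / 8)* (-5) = -61655 / 6768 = -9.11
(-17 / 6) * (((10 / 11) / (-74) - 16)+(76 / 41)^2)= 146272165 / 4105002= 35.63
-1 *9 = -9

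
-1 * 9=-9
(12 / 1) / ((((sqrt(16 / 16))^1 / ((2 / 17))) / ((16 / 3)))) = 128 / 17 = 7.53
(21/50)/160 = 21/8000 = 0.00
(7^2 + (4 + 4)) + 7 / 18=1033 / 18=57.39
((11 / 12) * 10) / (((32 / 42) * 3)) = 385 / 96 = 4.01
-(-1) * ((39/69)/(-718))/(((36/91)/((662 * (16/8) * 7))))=-18.44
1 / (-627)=-1 / 627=-0.00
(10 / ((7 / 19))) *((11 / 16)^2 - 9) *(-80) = 1036925 / 56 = 18516.52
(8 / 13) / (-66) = -0.01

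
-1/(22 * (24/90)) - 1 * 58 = -5119/88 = -58.17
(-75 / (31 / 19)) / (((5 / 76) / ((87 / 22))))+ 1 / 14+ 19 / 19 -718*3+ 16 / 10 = -117306913 / 23870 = -4914.41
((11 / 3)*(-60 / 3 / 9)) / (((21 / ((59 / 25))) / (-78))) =67496 / 945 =71.42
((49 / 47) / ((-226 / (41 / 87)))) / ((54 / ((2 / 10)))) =-0.00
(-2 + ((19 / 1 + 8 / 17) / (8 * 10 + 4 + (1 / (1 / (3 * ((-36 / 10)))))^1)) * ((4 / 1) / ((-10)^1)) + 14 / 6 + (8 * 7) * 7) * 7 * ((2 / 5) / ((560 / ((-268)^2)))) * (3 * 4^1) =43820468816 / 25925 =1690278.45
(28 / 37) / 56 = 1 / 74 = 0.01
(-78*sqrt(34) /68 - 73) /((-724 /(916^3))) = 3746804568*sqrt(34) /3077 + 14026499152 /181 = 84594710.04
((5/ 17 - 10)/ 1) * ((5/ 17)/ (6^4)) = -275/ 124848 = -0.00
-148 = -148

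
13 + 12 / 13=181 / 13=13.92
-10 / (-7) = 1.43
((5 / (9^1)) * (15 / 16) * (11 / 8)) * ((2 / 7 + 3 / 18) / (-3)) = -5225 / 48384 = -0.11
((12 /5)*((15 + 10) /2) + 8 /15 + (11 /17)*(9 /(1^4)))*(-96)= -296672 /85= -3490.26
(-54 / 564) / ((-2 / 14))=0.67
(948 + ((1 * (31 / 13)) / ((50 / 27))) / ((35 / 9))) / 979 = 21574533 / 22272250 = 0.97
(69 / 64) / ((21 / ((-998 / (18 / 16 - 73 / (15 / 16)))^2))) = 5154320700 / 593639767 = 8.68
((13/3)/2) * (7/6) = 91/36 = 2.53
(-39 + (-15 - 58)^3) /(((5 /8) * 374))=-1556224 /935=-1664.41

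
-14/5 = -2.80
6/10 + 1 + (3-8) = -17/5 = -3.40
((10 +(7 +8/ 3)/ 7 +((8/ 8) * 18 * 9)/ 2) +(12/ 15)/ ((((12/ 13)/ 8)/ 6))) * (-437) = -6147716/ 105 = -58549.68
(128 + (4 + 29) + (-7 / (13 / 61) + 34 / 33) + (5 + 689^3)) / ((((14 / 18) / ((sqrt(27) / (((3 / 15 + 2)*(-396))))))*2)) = -350796413665*sqrt(3) / 484484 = -1254112.03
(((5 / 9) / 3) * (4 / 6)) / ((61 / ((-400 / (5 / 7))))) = -5600 / 4941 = -1.13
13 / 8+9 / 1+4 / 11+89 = 8799 / 88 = 99.99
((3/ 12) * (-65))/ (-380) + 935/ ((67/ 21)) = 5969911/ 20368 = 293.10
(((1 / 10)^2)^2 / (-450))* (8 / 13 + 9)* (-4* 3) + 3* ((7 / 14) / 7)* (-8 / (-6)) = 0.29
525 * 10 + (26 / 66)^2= 5717419 / 1089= 5250.16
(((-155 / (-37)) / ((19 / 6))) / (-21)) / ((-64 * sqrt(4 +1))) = 0.00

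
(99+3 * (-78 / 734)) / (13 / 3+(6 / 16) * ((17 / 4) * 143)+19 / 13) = 45197568 / 107038853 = 0.42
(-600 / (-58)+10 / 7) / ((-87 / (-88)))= 210320 / 17661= 11.91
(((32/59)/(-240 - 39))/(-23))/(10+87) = 32/36724491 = 0.00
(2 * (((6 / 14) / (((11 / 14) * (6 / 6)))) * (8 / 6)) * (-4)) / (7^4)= -0.00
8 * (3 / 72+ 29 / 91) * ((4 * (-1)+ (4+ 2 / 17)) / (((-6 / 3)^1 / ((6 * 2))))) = -3148 / 1547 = -2.03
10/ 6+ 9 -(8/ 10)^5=96928/ 9375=10.34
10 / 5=2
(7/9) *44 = 308/9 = 34.22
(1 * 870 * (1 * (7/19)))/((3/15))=30450/19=1602.63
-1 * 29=-29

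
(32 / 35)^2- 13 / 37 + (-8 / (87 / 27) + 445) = 582292652 / 1314425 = 443.00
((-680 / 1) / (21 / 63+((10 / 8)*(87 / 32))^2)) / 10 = -3342336 / 584059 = -5.72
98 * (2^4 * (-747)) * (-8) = 9370368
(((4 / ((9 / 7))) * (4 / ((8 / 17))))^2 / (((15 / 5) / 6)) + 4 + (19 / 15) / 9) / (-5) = -568117 / 2025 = -280.55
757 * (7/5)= 5299/5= 1059.80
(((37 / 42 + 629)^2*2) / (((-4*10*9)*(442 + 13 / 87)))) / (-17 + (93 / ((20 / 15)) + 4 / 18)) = -28386215 / 301634004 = -0.09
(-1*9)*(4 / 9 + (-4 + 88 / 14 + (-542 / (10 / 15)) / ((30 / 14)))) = 118651 / 35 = 3390.03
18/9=2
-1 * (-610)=610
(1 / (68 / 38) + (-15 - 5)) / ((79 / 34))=-661 / 79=-8.37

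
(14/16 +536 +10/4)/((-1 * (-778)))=4315/6224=0.69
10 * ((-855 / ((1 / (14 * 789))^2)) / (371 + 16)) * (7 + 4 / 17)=-14257349454600 / 731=-19503898022.71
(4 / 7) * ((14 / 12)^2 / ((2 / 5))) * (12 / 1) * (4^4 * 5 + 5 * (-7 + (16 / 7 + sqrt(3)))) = 350 * sqrt(3) / 3 + 87950 / 3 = 29518.74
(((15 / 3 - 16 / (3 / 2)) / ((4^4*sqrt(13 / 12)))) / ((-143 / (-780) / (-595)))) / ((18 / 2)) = 50575*sqrt(39) / 41184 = 7.67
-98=-98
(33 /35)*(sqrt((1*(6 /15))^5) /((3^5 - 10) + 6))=132*sqrt(10) /1045625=0.00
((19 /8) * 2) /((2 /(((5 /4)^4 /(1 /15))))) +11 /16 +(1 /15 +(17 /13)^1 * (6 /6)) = 35557799 /399360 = 89.04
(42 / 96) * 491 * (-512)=-109984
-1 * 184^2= -33856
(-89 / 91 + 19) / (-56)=-205 / 637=-0.32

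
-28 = -28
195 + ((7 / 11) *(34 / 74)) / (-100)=7936381 / 40700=195.00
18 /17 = 1.06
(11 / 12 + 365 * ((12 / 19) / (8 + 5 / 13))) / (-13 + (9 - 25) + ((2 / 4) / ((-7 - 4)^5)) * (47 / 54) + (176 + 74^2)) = 1023406470999 / 202551453250027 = 0.01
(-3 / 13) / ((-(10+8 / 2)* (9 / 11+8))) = 0.00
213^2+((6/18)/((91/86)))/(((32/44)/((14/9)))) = 31849511/702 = 45369.67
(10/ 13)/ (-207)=-10/ 2691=-0.00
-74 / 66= -37 / 33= -1.12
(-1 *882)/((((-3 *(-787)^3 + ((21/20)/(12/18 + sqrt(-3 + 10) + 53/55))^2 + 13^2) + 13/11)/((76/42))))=-22450656076430010409046528/20570348637722786827536398630765 - 2927240568008064 *sqrt(7)/20570348637722786827536398630765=-0.00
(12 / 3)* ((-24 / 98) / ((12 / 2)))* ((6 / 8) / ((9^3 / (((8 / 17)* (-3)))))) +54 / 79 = 3644806 / 5330367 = 0.68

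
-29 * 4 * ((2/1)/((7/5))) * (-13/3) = 15080/21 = 718.10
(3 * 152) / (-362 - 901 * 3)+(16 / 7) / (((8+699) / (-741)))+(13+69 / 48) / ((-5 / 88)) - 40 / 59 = -92116513483 / 357980966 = -257.32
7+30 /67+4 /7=3761 /469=8.02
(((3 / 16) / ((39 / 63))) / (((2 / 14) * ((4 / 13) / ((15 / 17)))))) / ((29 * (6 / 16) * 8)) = 2205 / 31552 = 0.07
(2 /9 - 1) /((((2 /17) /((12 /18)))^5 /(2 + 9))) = -109328989 /2187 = -49990.39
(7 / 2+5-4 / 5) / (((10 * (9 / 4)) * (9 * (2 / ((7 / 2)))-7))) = -539 / 2925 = -0.18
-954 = -954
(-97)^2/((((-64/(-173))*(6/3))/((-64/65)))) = -1627757/130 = -12521.21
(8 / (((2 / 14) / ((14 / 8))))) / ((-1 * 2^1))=-49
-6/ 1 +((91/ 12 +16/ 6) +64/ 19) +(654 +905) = 119063/ 76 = 1566.62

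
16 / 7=2.29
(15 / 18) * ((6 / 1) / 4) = 5 / 4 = 1.25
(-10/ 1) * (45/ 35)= -90/ 7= -12.86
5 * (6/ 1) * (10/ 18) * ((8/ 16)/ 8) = 25/ 24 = 1.04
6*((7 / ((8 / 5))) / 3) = 35 / 4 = 8.75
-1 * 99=-99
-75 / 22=-3.41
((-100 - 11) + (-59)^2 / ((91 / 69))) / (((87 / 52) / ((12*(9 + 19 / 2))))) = 68106048 / 203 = 335497.77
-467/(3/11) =-5137/3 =-1712.33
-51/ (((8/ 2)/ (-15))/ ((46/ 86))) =17595/ 172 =102.30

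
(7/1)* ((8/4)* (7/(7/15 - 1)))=-735/4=-183.75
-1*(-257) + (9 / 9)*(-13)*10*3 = -133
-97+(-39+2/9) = -1222/9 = -135.78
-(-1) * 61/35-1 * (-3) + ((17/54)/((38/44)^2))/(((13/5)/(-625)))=-428934724/4434885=-96.72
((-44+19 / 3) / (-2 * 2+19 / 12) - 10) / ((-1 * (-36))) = 9 / 58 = 0.16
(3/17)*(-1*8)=-1.41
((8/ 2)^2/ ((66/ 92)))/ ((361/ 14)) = 10304/ 11913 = 0.86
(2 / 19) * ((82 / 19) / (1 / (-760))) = -6560 / 19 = -345.26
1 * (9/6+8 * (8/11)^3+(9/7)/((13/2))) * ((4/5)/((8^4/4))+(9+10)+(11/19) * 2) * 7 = 51555235319/76510720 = 673.83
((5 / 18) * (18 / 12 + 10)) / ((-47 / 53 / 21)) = -42665 / 564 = -75.65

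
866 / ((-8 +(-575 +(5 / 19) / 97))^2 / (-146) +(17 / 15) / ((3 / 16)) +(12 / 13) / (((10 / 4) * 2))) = -62808336770985 / 168389885070146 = -0.37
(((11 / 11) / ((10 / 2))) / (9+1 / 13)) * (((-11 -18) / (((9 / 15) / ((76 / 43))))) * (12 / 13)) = -4408 / 2537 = -1.74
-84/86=-42/43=-0.98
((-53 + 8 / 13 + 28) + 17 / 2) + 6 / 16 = -1613 / 104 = -15.51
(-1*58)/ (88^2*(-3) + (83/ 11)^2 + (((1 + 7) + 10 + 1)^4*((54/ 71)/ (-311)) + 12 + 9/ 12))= 619857832/ 250946467097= 0.00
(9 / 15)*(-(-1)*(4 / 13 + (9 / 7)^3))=32547 / 22295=1.46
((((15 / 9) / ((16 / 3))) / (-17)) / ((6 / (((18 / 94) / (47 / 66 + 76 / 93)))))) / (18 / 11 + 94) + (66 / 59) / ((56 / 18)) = 297570845517 / 827596836416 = 0.36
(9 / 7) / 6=0.21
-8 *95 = -760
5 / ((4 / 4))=5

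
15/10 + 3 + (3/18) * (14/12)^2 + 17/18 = 1225/216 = 5.67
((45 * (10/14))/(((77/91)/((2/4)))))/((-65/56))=-180/11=-16.36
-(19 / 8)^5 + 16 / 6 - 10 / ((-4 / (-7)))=-8886473 / 98304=-90.40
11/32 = 0.34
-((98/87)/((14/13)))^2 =-8281/7569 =-1.09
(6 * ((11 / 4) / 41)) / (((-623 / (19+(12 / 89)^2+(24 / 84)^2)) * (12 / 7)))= -81545101 / 11330261768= -0.01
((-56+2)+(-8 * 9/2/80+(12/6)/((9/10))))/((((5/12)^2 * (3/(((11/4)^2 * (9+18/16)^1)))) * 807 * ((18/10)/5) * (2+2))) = -1137521/172160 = -6.61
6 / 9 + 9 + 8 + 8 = 77 / 3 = 25.67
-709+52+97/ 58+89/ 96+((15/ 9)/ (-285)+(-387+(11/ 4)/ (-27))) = -495824561/ 476064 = -1041.51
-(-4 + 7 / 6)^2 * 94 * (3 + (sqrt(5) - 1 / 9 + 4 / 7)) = -1480547 / 567 - 13583 * sqrt(5) / 18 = -4298.56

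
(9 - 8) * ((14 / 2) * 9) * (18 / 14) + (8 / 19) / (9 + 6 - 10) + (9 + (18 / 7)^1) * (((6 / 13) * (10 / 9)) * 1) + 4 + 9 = 864658 / 8645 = 100.02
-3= -3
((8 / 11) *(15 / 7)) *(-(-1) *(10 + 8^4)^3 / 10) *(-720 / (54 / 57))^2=479805548328499200 / 77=6231240887383106.49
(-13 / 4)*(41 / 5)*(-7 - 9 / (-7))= 1066 / 7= 152.29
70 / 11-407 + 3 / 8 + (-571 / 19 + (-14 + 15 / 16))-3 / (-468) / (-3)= -443.38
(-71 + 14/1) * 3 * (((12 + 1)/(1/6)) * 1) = -13338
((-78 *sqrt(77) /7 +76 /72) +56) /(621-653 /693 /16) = 48664 /529615-9504 *sqrt(77) /529615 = -0.07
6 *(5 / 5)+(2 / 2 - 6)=1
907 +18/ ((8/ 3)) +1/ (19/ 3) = 69457/ 76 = 913.91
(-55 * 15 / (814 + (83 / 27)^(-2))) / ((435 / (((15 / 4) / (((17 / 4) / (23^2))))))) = -1.09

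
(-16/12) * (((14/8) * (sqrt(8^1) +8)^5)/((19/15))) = -2670080/19 -1796480 * sqrt(2)/19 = -274246.65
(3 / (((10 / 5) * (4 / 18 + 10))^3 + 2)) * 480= 524880 / 3115481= 0.17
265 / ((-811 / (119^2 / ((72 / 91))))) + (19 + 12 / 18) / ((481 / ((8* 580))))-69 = -5727.56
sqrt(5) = 2.24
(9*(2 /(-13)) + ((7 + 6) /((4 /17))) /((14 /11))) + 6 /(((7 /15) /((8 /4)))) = 7045 /104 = 67.74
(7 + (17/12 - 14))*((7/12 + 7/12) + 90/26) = -24187/936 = -25.84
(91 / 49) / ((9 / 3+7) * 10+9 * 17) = 13 / 1771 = 0.01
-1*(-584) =584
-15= -15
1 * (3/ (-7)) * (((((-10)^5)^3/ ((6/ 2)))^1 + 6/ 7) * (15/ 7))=104999999999999730/ 343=306122448979591.05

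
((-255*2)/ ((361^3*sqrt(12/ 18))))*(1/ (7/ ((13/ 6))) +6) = -22525*sqrt(6)/ 658642334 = -0.00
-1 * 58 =-58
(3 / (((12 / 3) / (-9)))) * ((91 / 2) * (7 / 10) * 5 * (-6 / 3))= 17199 / 8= 2149.88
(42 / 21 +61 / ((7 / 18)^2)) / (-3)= -19862 / 147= -135.12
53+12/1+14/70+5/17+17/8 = 45981/680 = 67.62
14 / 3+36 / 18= 6.67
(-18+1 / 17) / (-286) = 305 / 4862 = 0.06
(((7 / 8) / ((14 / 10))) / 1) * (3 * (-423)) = -6345 / 8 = -793.12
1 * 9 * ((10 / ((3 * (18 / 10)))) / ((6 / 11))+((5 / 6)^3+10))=9055 / 72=125.76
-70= -70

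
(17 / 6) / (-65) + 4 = 1543 / 390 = 3.96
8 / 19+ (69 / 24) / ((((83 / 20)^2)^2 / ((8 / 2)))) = 414626568 / 901708099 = 0.46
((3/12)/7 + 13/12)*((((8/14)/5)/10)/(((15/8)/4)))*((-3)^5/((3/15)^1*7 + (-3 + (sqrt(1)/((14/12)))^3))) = 8883/1300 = 6.83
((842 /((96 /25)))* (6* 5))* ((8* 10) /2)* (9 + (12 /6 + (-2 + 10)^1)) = 4999375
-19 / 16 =-1.19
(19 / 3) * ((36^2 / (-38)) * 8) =-1728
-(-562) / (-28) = -281 / 14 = -20.07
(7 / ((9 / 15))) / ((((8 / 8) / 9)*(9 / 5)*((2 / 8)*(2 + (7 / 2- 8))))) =-93.33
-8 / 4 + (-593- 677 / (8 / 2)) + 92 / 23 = -3041 / 4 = -760.25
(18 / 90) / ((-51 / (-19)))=19 / 255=0.07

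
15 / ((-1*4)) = -15 / 4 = -3.75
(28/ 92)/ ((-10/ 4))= -0.12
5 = 5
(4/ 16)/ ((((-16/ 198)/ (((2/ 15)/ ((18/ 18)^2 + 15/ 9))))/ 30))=-297/ 64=-4.64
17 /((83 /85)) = 1445 /83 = 17.41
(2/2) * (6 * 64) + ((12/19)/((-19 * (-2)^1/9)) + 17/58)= 8049461/20938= 384.44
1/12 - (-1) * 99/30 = 203/60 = 3.38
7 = 7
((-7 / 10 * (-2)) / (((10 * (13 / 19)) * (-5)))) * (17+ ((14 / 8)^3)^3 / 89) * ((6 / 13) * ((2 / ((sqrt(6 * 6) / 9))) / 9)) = -58118004707 / 492863488000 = -0.12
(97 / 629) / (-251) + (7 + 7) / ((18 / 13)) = 14366116 / 1420911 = 10.11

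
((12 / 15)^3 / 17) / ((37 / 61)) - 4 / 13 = -263748 / 1022125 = -0.26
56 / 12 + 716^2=1537982 / 3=512660.67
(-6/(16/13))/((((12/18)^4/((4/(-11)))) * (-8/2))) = -3159/1408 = -2.24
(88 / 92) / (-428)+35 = 172259 / 4922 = 35.00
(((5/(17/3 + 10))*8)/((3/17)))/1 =680/47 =14.47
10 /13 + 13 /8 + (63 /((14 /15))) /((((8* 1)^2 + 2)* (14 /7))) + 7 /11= 1013 /286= 3.54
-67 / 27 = -2.48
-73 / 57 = -1.28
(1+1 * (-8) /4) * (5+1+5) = -11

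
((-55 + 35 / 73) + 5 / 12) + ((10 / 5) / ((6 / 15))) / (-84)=-55355 / 1022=-54.16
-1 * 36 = -36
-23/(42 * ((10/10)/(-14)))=23/3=7.67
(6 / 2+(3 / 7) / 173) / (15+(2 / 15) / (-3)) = 163620 / 815003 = 0.20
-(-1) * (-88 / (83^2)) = -88 / 6889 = -0.01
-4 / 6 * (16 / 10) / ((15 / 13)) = -208 / 225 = -0.92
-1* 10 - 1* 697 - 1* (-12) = -695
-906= -906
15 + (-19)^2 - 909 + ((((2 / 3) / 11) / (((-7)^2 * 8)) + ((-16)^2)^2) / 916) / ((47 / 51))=-42267043263 / 92820112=-455.37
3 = 3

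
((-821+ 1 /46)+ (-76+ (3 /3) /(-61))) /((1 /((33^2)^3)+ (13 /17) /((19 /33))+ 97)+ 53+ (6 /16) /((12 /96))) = -1049938069828197429 /180642129465212210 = -5.81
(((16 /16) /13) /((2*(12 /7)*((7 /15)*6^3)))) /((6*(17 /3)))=5 /763776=0.00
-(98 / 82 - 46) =1837 / 41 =44.80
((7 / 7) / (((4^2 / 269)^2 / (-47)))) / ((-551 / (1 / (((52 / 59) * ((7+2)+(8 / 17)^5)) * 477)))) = 284904321301421 / 44824207890668544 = 0.01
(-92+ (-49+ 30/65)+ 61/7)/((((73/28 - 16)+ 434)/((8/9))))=-383872/1377909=-0.28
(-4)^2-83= -67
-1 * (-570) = 570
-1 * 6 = -6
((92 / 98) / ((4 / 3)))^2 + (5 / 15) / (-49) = 14087 / 28812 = 0.49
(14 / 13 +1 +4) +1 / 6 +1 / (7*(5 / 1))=17123 / 2730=6.27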